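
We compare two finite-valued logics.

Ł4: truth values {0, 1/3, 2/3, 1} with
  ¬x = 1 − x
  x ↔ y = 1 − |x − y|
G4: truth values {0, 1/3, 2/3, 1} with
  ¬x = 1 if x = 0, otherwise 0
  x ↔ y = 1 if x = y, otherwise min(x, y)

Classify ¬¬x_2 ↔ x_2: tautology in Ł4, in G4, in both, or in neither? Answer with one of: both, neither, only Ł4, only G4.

only Ł4

In Ł4: every assignment gives 1 — tautology.
In G4: at x_2 = 1/3 the value is 1/3 — not a tautology.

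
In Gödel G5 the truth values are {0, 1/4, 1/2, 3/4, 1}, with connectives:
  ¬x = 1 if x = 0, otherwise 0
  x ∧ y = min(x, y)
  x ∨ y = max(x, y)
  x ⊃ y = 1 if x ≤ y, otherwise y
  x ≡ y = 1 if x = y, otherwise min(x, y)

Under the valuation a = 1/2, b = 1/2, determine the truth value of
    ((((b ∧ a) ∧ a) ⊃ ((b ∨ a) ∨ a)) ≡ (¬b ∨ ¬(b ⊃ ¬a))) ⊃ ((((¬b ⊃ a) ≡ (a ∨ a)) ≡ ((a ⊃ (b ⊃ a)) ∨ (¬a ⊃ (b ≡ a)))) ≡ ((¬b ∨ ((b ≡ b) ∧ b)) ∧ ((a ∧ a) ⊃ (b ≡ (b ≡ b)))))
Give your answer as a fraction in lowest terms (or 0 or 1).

1

b ∧ a = 1/2 ∧ 1/2 = 1/2
(b ∧ a) ∧ a = 1/2 ∧ 1/2 = 1/2
b ∨ a = 1/2 ∨ 1/2 = 1/2
(b ∨ a) ∨ a = 1/2 ∨ 1/2 = 1/2
((b ∧ a) ∧ a) ⊃ ((b ∨ a) ∨ a) = 1/2 ⊃ 1/2 = 1
¬b = ¬1/2 = 0
¬a = ¬1/2 = 0
b ⊃ ¬a = 1/2 ⊃ 0 = 0
¬(b ⊃ ¬a) = ¬0 = 1
¬b ∨ ¬(b ⊃ ¬a) = 0 ∨ 1 = 1
(((b ∧ a) ∧ a) ⊃ ((b ∨ a) ∨ a)) ≡ (¬b ∨ ¬(b ⊃ ¬a)) = 1 ≡ 1 = 1
¬b = ¬1/2 = 0
¬b ⊃ a = 0 ⊃ 1/2 = 1
a ∨ a = 1/2 ∨ 1/2 = 1/2
(¬b ⊃ a) ≡ (a ∨ a) = 1 ≡ 1/2 = 1/2
b ⊃ a = 1/2 ⊃ 1/2 = 1
a ⊃ (b ⊃ a) = 1/2 ⊃ 1 = 1
¬a = ¬1/2 = 0
b ≡ a = 1/2 ≡ 1/2 = 1
¬a ⊃ (b ≡ a) = 0 ⊃ 1 = 1
(a ⊃ (b ⊃ a)) ∨ (¬a ⊃ (b ≡ a)) = 1 ∨ 1 = 1
((¬b ⊃ a) ≡ (a ∨ a)) ≡ ((a ⊃ (b ⊃ a)) ∨ (¬a ⊃ (b ≡ a))) = 1/2 ≡ 1 = 1/2
¬b = ¬1/2 = 0
b ≡ b = 1/2 ≡ 1/2 = 1
(b ≡ b) ∧ b = 1 ∧ 1/2 = 1/2
¬b ∨ ((b ≡ b) ∧ b) = 0 ∨ 1/2 = 1/2
a ∧ a = 1/2 ∧ 1/2 = 1/2
b ≡ b = 1/2 ≡ 1/2 = 1
b ≡ (b ≡ b) = 1/2 ≡ 1 = 1/2
(a ∧ a) ⊃ (b ≡ (b ≡ b)) = 1/2 ⊃ 1/2 = 1
(¬b ∨ ((b ≡ b) ∧ b)) ∧ ((a ∧ a) ⊃ (b ≡ (b ≡ b))) = 1/2 ∧ 1 = 1/2
(((¬b ⊃ a) ≡ (a ∨ a)) ≡ ((a ⊃ (b ⊃ a)) ∨ (¬a ⊃ (b ≡ a)))) ≡ ((¬b ∨ ((b ≡ b) ∧ b)) ∧ ((a ∧ a) ⊃ (b ≡ (b ≡ b)))) = 1/2 ≡ 1/2 = 1
((((b ∧ a) ∧ a) ⊃ ((b ∨ a) ∨ a)) ≡ (¬b ∨ ¬(b ⊃ ¬a))) ⊃ ((((¬b ⊃ a) ≡ (a ∨ a)) ≡ ((a ⊃ (b ⊃ a)) ∨ (¬a ⊃ (b ≡ a)))) ≡ ((¬b ∨ ((b ≡ b) ∧ b)) ∧ ((a ∧ a) ⊃ (b ≡ (b ≡ b))))) = 1 ⊃ 1 = 1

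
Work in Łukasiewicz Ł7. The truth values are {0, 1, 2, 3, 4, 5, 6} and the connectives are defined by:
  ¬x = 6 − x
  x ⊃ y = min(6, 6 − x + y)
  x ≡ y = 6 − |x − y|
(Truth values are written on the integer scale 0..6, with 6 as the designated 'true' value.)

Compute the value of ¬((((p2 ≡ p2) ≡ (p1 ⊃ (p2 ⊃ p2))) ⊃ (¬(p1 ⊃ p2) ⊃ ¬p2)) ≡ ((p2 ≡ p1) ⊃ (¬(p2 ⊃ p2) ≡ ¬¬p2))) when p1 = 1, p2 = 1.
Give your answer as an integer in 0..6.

1

p2 ≡ p2 = 1 ≡ 1 = 6
p2 ⊃ p2 = 1 ⊃ 1 = 6
p1 ⊃ (p2 ⊃ p2) = 1 ⊃ 6 = 6
(p2 ≡ p2) ≡ (p1 ⊃ (p2 ⊃ p2)) = 6 ≡ 6 = 6
p1 ⊃ p2 = 1 ⊃ 1 = 6
¬(p1 ⊃ p2) = ¬6 = 0
¬p2 = ¬1 = 5
¬(p1 ⊃ p2) ⊃ ¬p2 = 0 ⊃ 5 = 6
((p2 ≡ p2) ≡ (p1 ⊃ (p2 ⊃ p2))) ⊃ (¬(p1 ⊃ p2) ⊃ ¬p2) = 6 ⊃ 6 = 6
p2 ≡ p1 = 1 ≡ 1 = 6
p2 ⊃ p2 = 1 ⊃ 1 = 6
¬(p2 ⊃ p2) = ¬6 = 0
¬p2 = ¬1 = 5
¬¬p2 = ¬5 = 1
¬(p2 ⊃ p2) ≡ ¬¬p2 = 0 ≡ 1 = 5
(p2 ≡ p1) ⊃ (¬(p2 ⊃ p2) ≡ ¬¬p2) = 6 ⊃ 5 = 5
(((p2 ≡ p2) ≡ (p1 ⊃ (p2 ⊃ p2))) ⊃ (¬(p1 ⊃ p2) ⊃ ¬p2)) ≡ ((p2 ≡ p1) ⊃ (¬(p2 ⊃ p2) ≡ ¬¬p2)) = 6 ≡ 5 = 5
¬((((p2 ≡ p2) ≡ (p1 ⊃ (p2 ⊃ p2))) ⊃ (¬(p1 ⊃ p2) ⊃ ¬p2)) ≡ ((p2 ≡ p1) ⊃ (¬(p2 ⊃ p2) ≡ ¬¬p2))) = ¬5 = 1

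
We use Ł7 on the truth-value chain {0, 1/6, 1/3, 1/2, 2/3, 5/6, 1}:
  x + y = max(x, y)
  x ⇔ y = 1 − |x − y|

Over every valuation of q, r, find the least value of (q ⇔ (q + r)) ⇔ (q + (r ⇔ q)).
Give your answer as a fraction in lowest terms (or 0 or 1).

Take q = 1/2, r = 0:
q + r = 1/2 + 0 = 1/2
q ⇔ (q + r) = 1/2 ⇔ 1/2 = 1
r ⇔ q = 0 ⇔ 1/2 = 1/2
q + (r ⇔ q) = 1/2 + 1/2 = 1/2
(q ⇔ (q + r)) ⇔ (q + (r ⇔ q)) = 1 ⇔ 1/2 = 1/2
No assignment yields a value below 1/2, so this is the minimum.

1/2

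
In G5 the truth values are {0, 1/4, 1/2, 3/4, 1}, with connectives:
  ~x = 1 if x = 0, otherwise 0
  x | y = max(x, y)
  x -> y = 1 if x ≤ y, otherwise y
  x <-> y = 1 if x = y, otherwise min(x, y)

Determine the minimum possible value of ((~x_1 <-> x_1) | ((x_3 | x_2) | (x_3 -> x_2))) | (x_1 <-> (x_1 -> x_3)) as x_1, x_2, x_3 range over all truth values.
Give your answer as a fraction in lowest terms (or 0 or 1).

Take x_1 = 0, x_2 = 0, x_3 = 1/4:
~x_1 = ~0 = 1
~x_1 <-> x_1 = 1 <-> 0 = 0
x_3 | x_2 = 1/4 | 0 = 1/4
x_3 -> x_2 = 1/4 -> 0 = 0
(x_3 | x_2) | (x_3 -> x_2) = 1/4 | 0 = 1/4
(~x_1 <-> x_1) | ((x_3 | x_2) | (x_3 -> x_2)) = 0 | 1/4 = 1/4
x_1 -> x_3 = 0 -> 1/4 = 1
x_1 <-> (x_1 -> x_3) = 0 <-> 1 = 0
((~x_1 <-> x_1) | ((x_3 | x_2) | (x_3 -> x_2))) | (x_1 <-> (x_1 -> x_3)) = 1/4 | 0 = 1/4
No assignment yields a value below 1/4, so this is the minimum.

1/4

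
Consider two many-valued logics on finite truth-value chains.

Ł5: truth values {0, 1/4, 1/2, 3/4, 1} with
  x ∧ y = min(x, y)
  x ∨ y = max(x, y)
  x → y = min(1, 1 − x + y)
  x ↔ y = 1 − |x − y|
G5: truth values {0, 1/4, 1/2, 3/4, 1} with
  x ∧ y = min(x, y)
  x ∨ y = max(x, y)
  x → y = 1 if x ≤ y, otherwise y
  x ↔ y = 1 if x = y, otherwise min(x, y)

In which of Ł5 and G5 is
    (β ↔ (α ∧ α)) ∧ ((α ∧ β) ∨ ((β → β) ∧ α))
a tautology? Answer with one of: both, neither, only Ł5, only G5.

In Ł5: at α = 0, β = 0 the value is 0 — not a tautology.
In G5: at α = 0, β = 0 the value is 0 — not a tautology.

neither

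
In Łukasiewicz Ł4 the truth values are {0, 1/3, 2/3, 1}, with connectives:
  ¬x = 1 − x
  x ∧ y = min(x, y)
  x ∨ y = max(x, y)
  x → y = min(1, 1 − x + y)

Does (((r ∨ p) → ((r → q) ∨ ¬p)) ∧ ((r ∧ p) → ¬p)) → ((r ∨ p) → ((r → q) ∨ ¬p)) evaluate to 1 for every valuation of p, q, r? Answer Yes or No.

At p = 2/3, q = 1, r = 1, for instance:
r ∨ p = 1 ∨ 2/3 = 1
r → q = 1 → 1 = 1
¬p = ¬2/3 = 1/3
(r → q) ∨ ¬p = 1 ∨ 1/3 = 1
(r ∨ p) → ((r → q) ∨ ¬p) = 1 → 1 = 1
r ∧ p = 1 ∧ 2/3 = 2/3
¬p = ¬2/3 = 1/3
(r ∧ p) → ¬p = 2/3 → 1/3 = 2/3
((r ∨ p) → ((r → q) ∨ ¬p)) ∧ ((r ∧ p) → ¬p) = 1 ∧ 2/3 = 2/3
(((r ∨ p) → ((r → q) ∨ ¬p)) ∧ ((r ∧ p) → ¬p)) → ((r ∨ p) → ((r → q) ∨ ¬p)) = 2/3 → 1 = 1
and checking the remaining 63 assignments likewise gives ≥ 1 in every case.

Yes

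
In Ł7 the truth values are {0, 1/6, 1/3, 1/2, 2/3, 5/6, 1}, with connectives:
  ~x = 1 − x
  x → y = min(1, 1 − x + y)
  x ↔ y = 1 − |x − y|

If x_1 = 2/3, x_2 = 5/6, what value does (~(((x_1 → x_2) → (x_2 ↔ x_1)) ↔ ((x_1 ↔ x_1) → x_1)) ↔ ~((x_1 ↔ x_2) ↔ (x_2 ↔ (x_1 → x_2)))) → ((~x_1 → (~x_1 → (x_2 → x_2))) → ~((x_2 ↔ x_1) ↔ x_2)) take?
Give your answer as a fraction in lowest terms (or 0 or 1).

x_1 → x_2 = 2/3 → 5/6 = 1
x_2 ↔ x_1 = 5/6 ↔ 2/3 = 5/6
(x_1 → x_2) → (x_2 ↔ x_1) = 1 → 5/6 = 5/6
x_1 ↔ x_1 = 2/3 ↔ 2/3 = 1
(x_1 ↔ x_1) → x_1 = 1 → 2/3 = 2/3
((x_1 → x_2) → (x_2 ↔ x_1)) ↔ ((x_1 ↔ x_1) → x_1) = 5/6 ↔ 2/3 = 5/6
~(((x_1 → x_2) → (x_2 ↔ x_1)) ↔ ((x_1 ↔ x_1) → x_1)) = ~5/6 = 1/6
x_1 ↔ x_2 = 2/3 ↔ 5/6 = 5/6
x_1 → x_2 = 2/3 → 5/6 = 1
x_2 ↔ (x_1 → x_2) = 5/6 ↔ 1 = 5/6
(x_1 ↔ x_2) ↔ (x_2 ↔ (x_1 → x_2)) = 5/6 ↔ 5/6 = 1
~((x_1 ↔ x_2) ↔ (x_2 ↔ (x_1 → x_2))) = ~1 = 0
~(((x_1 → x_2) → (x_2 ↔ x_1)) ↔ ((x_1 ↔ x_1) → x_1)) ↔ ~((x_1 ↔ x_2) ↔ (x_2 ↔ (x_1 → x_2))) = 1/6 ↔ 0 = 5/6
~x_1 = ~2/3 = 1/3
~x_1 = ~2/3 = 1/3
x_2 → x_2 = 5/6 → 5/6 = 1
~x_1 → (x_2 → x_2) = 1/3 → 1 = 1
~x_1 → (~x_1 → (x_2 → x_2)) = 1/3 → 1 = 1
x_2 ↔ x_1 = 5/6 ↔ 2/3 = 5/6
(x_2 ↔ x_1) ↔ x_2 = 5/6 ↔ 5/6 = 1
~((x_2 ↔ x_1) ↔ x_2) = ~1 = 0
(~x_1 → (~x_1 → (x_2 → x_2))) → ~((x_2 ↔ x_1) ↔ x_2) = 1 → 0 = 0
(~(((x_1 → x_2) → (x_2 ↔ x_1)) ↔ ((x_1 ↔ x_1) → x_1)) ↔ ~((x_1 ↔ x_2) ↔ (x_2 ↔ (x_1 → x_2)))) → ((~x_1 → (~x_1 → (x_2 → x_2))) → ~((x_2 ↔ x_1) ↔ x_2)) = 5/6 → 0 = 1/6

1/6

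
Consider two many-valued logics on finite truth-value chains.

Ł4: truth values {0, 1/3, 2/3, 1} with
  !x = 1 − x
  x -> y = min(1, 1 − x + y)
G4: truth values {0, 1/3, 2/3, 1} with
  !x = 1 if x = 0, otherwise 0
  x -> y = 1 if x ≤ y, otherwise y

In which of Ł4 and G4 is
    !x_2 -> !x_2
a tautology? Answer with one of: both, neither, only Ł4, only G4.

In Ł4: every assignment gives 1 — tautology.
In G4: every assignment gives 1 — tautology.

both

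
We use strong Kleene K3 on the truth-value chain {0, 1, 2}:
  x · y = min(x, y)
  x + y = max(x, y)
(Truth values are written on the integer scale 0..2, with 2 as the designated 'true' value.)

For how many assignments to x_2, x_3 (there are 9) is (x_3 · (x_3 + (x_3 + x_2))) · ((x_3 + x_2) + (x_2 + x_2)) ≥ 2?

3

x_2 = 0, x_3 = 0 ↦ 0  <
x_2 = 0, x_3 = 1 ↦ 1  <
x_2 = 0, x_3 = 2 ↦ 2  ≥
x_2 = 1, x_3 = 0 ↦ 0  <
x_2 = 1, x_3 = 1 ↦ 1  <
x_2 = 1, x_3 = 2 ↦ 2  ≥
x_2 = 2, x_3 = 0 ↦ 0  <
x_2 = 2, x_3 = 1 ↦ 1  <
x_2 = 2, x_3 = 2 ↦ 2  ≥
So 3 of the 9 assignments meet the threshold.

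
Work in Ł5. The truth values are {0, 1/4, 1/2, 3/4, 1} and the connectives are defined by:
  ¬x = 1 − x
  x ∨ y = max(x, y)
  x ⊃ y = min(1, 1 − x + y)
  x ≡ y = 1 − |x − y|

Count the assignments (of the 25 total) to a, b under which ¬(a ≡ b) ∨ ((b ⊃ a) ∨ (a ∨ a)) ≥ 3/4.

value 1: 16 assignments (counts)
value 3/4: 6 assignments (counts)
value 1/2: 3 assignments
So 22 of the 25 assignments meet the threshold.

22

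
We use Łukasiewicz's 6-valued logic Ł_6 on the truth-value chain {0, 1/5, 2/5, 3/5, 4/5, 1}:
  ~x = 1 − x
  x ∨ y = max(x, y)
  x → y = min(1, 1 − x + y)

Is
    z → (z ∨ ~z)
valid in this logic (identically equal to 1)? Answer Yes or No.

z = 0 ↦ 1
z = 1/5 ↦ 1
z = 2/5 ↦ 1
z = 3/5 ↦ 1
z = 4/5 ↦ 1
z = 1 ↦ 1
Every assignment gives a value ≥ 1.

Yes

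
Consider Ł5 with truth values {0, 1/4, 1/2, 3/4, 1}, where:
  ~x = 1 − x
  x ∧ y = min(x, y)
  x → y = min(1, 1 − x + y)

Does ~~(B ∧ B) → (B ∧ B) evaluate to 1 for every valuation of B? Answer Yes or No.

Yes

B = 0 ↦ 1
B = 1/4 ↦ 1
B = 1/2 ↦ 1
B = 3/4 ↦ 1
B = 1 ↦ 1
Every assignment gives a value ≥ 1.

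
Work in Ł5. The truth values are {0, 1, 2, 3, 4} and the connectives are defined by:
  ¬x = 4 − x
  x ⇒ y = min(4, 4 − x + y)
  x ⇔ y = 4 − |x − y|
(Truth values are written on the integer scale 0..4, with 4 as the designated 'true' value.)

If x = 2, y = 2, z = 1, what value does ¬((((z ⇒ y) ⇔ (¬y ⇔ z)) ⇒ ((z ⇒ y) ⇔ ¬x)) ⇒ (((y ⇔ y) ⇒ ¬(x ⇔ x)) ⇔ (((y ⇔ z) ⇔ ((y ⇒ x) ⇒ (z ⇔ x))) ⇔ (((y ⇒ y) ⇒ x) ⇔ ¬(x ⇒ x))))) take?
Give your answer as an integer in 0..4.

z ⇒ y = 1 ⇒ 2 = 4
¬y = ¬2 = 2
¬y ⇔ z = 2 ⇔ 1 = 3
(z ⇒ y) ⇔ (¬y ⇔ z) = 4 ⇔ 3 = 3
z ⇒ y = 1 ⇒ 2 = 4
¬x = ¬2 = 2
(z ⇒ y) ⇔ ¬x = 4 ⇔ 2 = 2
((z ⇒ y) ⇔ (¬y ⇔ z)) ⇒ ((z ⇒ y) ⇔ ¬x) = 3 ⇒ 2 = 3
y ⇔ y = 2 ⇔ 2 = 4
x ⇔ x = 2 ⇔ 2 = 4
¬(x ⇔ x) = ¬4 = 0
(y ⇔ y) ⇒ ¬(x ⇔ x) = 4 ⇒ 0 = 0
y ⇔ z = 2 ⇔ 1 = 3
y ⇒ x = 2 ⇒ 2 = 4
z ⇔ x = 1 ⇔ 2 = 3
(y ⇒ x) ⇒ (z ⇔ x) = 4 ⇒ 3 = 3
(y ⇔ z) ⇔ ((y ⇒ x) ⇒ (z ⇔ x)) = 3 ⇔ 3 = 4
y ⇒ y = 2 ⇒ 2 = 4
(y ⇒ y) ⇒ x = 4 ⇒ 2 = 2
x ⇒ x = 2 ⇒ 2 = 4
¬(x ⇒ x) = ¬4 = 0
((y ⇒ y) ⇒ x) ⇔ ¬(x ⇒ x) = 2 ⇔ 0 = 2
((y ⇔ z) ⇔ ((y ⇒ x) ⇒ (z ⇔ x))) ⇔ (((y ⇒ y) ⇒ x) ⇔ ¬(x ⇒ x)) = 4 ⇔ 2 = 2
((y ⇔ y) ⇒ ¬(x ⇔ x)) ⇔ (((y ⇔ z) ⇔ ((y ⇒ x) ⇒ (z ⇔ x))) ⇔ (((y ⇒ y) ⇒ x) ⇔ ¬(x ⇒ x))) = 0 ⇔ 2 = 2
(((z ⇒ y) ⇔ (¬y ⇔ z)) ⇒ ((z ⇒ y) ⇔ ¬x)) ⇒ (((y ⇔ y) ⇒ ¬(x ⇔ x)) ⇔ (((y ⇔ z) ⇔ ((y ⇒ x) ⇒ (z ⇔ x))) ⇔ (((y ⇒ y) ⇒ x) ⇔ ¬(x ⇒ x)))) = 3 ⇒ 2 = 3
¬((((z ⇒ y) ⇔ (¬y ⇔ z)) ⇒ ((z ⇒ y) ⇔ ¬x)) ⇒ (((y ⇔ y) ⇒ ¬(x ⇔ x)) ⇔ (((y ⇔ z) ⇔ ((y ⇒ x) ⇒ (z ⇔ x))) ⇔ (((y ⇒ y) ⇒ x) ⇔ ¬(x ⇒ x))))) = ¬3 = 1

1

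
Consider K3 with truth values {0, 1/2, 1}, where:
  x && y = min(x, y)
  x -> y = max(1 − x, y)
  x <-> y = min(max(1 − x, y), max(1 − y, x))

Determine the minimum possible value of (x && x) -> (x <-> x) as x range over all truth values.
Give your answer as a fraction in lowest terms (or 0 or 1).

Take x = 1/2:
x && x = 1/2 && 1/2 = 1/2
x <-> x = 1/2 <-> 1/2 = 1/2
(x && x) -> (x <-> x) = 1/2 -> 1/2 = 1/2
No assignment yields a value below 1/2, so this is the minimum.

1/2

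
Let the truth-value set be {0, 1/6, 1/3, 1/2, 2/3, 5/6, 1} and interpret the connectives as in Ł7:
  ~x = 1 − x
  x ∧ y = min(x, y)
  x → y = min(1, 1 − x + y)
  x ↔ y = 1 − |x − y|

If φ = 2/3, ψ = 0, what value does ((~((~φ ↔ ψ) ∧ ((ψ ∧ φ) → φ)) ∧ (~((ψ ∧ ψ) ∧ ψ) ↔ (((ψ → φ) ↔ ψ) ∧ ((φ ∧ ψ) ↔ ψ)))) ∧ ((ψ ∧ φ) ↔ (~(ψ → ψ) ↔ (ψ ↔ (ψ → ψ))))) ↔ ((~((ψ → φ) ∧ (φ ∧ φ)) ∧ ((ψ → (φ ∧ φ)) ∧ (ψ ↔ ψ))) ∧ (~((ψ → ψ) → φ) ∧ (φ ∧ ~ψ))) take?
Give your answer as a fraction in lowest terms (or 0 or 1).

~φ = ~2/3 = 1/3
~φ ↔ ψ = 1/3 ↔ 0 = 2/3
ψ ∧ φ = 0 ∧ 2/3 = 0
(ψ ∧ φ) → φ = 0 → 2/3 = 1
(~φ ↔ ψ) ∧ ((ψ ∧ φ) → φ) = 2/3 ∧ 1 = 2/3
~((~φ ↔ ψ) ∧ ((ψ ∧ φ) → φ)) = ~2/3 = 1/3
ψ ∧ ψ = 0 ∧ 0 = 0
(ψ ∧ ψ) ∧ ψ = 0 ∧ 0 = 0
~((ψ ∧ ψ) ∧ ψ) = ~0 = 1
ψ → φ = 0 → 2/3 = 1
(ψ → φ) ↔ ψ = 1 ↔ 0 = 0
φ ∧ ψ = 2/3 ∧ 0 = 0
(φ ∧ ψ) ↔ ψ = 0 ↔ 0 = 1
((ψ → φ) ↔ ψ) ∧ ((φ ∧ ψ) ↔ ψ) = 0 ∧ 1 = 0
~((ψ ∧ ψ) ∧ ψ) ↔ (((ψ → φ) ↔ ψ) ∧ ((φ ∧ ψ) ↔ ψ)) = 1 ↔ 0 = 0
~((~φ ↔ ψ) ∧ ((ψ ∧ φ) → φ)) ∧ (~((ψ ∧ ψ) ∧ ψ) ↔ (((ψ → φ) ↔ ψ) ∧ ((φ ∧ ψ) ↔ ψ))) = 1/3 ∧ 0 = 0
ψ ∧ φ = 0 ∧ 2/3 = 0
ψ → ψ = 0 → 0 = 1
~(ψ → ψ) = ~1 = 0
ψ → ψ = 0 → 0 = 1
ψ ↔ (ψ → ψ) = 0 ↔ 1 = 0
~(ψ → ψ) ↔ (ψ ↔ (ψ → ψ)) = 0 ↔ 0 = 1
(ψ ∧ φ) ↔ (~(ψ → ψ) ↔ (ψ ↔ (ψ → ψ))) = 0 ↔ 1 = 0
(~((~φ ↔ ψ) ∧ ((ψ ∧ φ) → φ)) ∧ (~((ψ ∧ ψ) ∧ ψ) ↔ (((ψ → φ) ↔ ψ) ∧ ((φ ∧ ψ) ↔ ψ)))) ∧ ((ψ ∧ φ) ↔ (~(ψ → ψ) ↔ (ψ ↔ (ψ → ψ)))) = 0 ∧ 0 = 0
ψ → φ = 0 → 2/3 = 1
φ ∧ φ = 2/3 ∧ 2/3 = 2/3
(ψ → φ) ∧ (φ ∧ φ) = 1 ∧ 2/3 = 2/3
~((ψ → φ) ∧ (φ ∧ φ)) = ~2/3 = 1/3
φ ∧ φ = 2/3 ∧ 2/3 = 2/3
ψ → (φ ∧ φ) = 0 → 2/3 = 1
ψ ↔ ψ = 0 ↔ 0 = 1
(ψ → (φ ∧ φ)) ∧ (ψ ↔ ψ) = 1 ∧ 1 = 1
~((ψ → φ) ∧ (φ ∧ φ)) ∧ ((ψ → (φ ∧ φ)) ∧ (ψ ↔ ψ)) = 1/3 ∧ 1 = 1/3
ψ → ψ = 0 → 0 = 1
(ψ → ψ) → φ = 1 → 2/3 = 2/3
~((ψ → ψ) → φ) = ~2/3 = 1/3
~ψ = ~0 = 1
φ ∧ ~ψ = 2/3 ∧ 1 = 2/3
~((ψ → ψ) → φ) ∧ (φ ∧ ~ψ) = 1/3 ∧ 2/3 = 1/3
(~((ψ → φ) ∧ (φ ∧ φ)) ∧ ((ψ → (φ ∧ φ)) ∧ (ψ ↔ ψ))) ∧ (~((ψ → ψ) → φ) ∧ (φ ∧ ~ψ)) = 1/3 ∧ 1/3 = 1/3
((~((~φ ↔ ψ) ∧ ((ψ ∧ φ) → φ)) ∧ (~((ψ ∧ ψ) ∧ ψ) ↔ (((ψ → φ) ↔ ψ) ∧ ((φ ∧ ψ) ↔ ψ)))) ∧ ((ψ ∧ φ) ↔ (~(ψ → ψ) ↔ (ψ ↔ (ψ → ψ))))) ↔ ((~((ψ → φ) ∧ (φ ∧ φ)) ∧ ((ψ → (φ ∧ φ)) ∧ (ψ ↔ ψ))) ∧ (~((ψ → ψ) → φ) ∧ (φ ∧ ~ψ))) = 0 ↔ 1/3 = 2/3

2/3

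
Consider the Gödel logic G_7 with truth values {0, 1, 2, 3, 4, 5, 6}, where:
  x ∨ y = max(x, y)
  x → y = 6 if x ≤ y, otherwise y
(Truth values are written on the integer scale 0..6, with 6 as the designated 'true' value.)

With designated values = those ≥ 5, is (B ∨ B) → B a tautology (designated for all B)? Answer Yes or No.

Yes

B = 0 ↦ 6
B = 1 ↦ 6
B = 2 ↦ 6
B = 3 ↦ 6
B = 4 ↦ 6
B = 5 ↦ 6
B = 6 ↦ 6
Every assignment gives a value ≥ 5.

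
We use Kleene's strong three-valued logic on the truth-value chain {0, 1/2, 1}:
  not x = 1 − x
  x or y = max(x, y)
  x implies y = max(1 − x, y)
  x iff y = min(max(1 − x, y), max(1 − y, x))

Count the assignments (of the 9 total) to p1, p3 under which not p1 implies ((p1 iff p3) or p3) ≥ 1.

6

p1 = 0, p3 = 0 ↦ 1  ≥
p1 = 0, p3 = 1/2 ↦ 1/2  <
p1 = 0, p3 = 1 ↦ 1  ≥
p1 = 1/2, p3 = 0 ↦ 1/2  <
p1 = 1/2, p3 = 1/2 ↦ 1/2  <
p1 = 1/2, p3 = 1 ↦ 1  ≥
p1 = 1, p3 = 0 ↦ 1  ≥
p1 = 1, p3 = 1/2 ↦ 1  ≥
p1 = 1, p3 = 1 ↦ 1  ≥
So 6 of the 9 assignments meet the threshold.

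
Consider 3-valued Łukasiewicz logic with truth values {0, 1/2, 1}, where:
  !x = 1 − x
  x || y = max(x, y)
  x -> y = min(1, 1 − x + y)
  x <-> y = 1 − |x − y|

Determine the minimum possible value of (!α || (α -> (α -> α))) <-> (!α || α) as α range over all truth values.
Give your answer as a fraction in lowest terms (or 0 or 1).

1/2

Take α = 1/2:
!α = !1/2 = 1/2
α -> α = 1/2 -> 1/2 = 1
α -> (α -> α) = 1/2 -> 1 = 1
!α || (α -> (α -> α)) = 1/2 || 1 = 1
!α = !1/2 = 1/2
!α || α = 1/2 || 1/2 = 1/2
(!α || (α -> (α -> α))) <-> (!α || α) = 1 <-> 1/2 = 1/2
No assignment yields a value below 1/2, so this is the minimum.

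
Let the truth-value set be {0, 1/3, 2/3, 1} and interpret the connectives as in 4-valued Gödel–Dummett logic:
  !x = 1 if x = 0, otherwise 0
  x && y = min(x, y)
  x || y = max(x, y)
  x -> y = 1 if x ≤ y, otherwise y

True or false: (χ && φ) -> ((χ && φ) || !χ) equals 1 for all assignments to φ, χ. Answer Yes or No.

Yes

φ = 0, χ = 0 ↦ 1
φ = 0, χ = 1/3 ↦ 1
φ = 0, χ = 2/3 ↦ 1
φ = 0, χ = 1 ↦ 1
φ = 1/3, χ = 0 ↦ 1
φ = 1/3, χ = 1/3 ↦ 1
φ = 1/3, χ = 2/3 ↦ 1
φ = 1/3, χ = 1 ↦ 1
φ = 2/3, χ = 0 ↦ 1
φ = 2/3, χ = 1/3 ↦ 1
φ = 2/3, χ = 2/3 ↦ 1
φ = 2/3, χ = 1 ↦ 1
φ = 1, χ = 0 ↦ 1
φ = 1, χ = 1/3 ↦ 1
φ = 1, χ = 2/3 ↦ 1
φ = 1, χ = 1 ↦ 1
Every assignment gives a value ≥ 1.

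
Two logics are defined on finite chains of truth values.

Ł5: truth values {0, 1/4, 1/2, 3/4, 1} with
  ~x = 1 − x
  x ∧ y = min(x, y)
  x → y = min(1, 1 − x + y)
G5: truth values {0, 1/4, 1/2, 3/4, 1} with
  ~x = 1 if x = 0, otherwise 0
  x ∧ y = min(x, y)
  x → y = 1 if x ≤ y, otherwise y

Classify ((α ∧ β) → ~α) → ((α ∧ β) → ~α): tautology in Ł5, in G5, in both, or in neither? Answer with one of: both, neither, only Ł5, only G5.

both

In Ł5: every assignment gives 1 — tautology.
In G5: every assignment gives 1 — tautology.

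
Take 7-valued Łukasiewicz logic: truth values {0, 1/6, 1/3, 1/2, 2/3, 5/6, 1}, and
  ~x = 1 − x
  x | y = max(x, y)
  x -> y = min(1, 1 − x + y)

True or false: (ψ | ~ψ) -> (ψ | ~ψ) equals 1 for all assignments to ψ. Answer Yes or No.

ψ = 0 ↦ 1
ψ = 1/6 ↦ 1
ψ = 1/3 ↦ 1
ψ = 1/2 ↦ 1
ψ = 2/3 ↦ 1
ψ = 5/6 ↦ 1
ψ = 1 ↦ 1
Every assignment gives a value ≥ 1.

Yes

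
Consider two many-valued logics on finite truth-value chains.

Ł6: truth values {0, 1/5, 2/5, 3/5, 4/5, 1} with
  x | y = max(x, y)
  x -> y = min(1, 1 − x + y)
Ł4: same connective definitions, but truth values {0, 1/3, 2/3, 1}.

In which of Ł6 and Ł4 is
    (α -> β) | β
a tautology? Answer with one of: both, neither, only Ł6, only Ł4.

In Ł6: at α = 1/5, β = 0 the value is 4/5 — not a tautology.
In Ł4: at α = 1/3, β = 0 the value is 2/3 — not a tautology.

neither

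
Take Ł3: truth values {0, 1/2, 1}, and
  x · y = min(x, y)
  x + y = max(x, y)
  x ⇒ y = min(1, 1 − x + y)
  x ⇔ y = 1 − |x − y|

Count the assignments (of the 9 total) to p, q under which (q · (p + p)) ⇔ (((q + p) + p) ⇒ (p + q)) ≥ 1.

p = 0, q = 0 ↦ 0  <
p = 0, q = 1/2 ↦ 0  <
p = 0, q = 1 ↦ 0  <
p = 1/2, q = 0 ↦ 0  <
p = 1/2, q = 1/2 ↦ 1/2  <
p = 1/2, q = 1 ↦ 1/2  <
p = 1, q = 0 ↦ 0  <
p = 1, q = 1/2 ↦ 1/2  <
p = 1, q = 1 ↦ 1  ≥
So 1 of the 9 assignments meets the threshold.

1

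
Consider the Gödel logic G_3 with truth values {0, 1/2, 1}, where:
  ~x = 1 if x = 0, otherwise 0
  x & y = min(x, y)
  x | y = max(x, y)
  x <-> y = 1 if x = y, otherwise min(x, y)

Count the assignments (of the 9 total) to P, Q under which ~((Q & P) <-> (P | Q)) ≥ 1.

4

P = 0, Q = 0 ↦ 0  <
P = 0, Q = 1/2 ↦ 1  ≥
P = 0, Q = 1 ↦ 1  ≥
P = 1/2, Q = 0 ↦ 1  ≥
P = 1/2, Q = 1/2 ↦ 0  <
P = 1/2, Q = 1 ↦ 0  <
P = 1, Q = 0 ↦ 1  ≥
P = 1, Q = 1/2 ↦ 0  <
P = 1, Q = 1 ↦ 0  <
So 4 of the 9 assignments meet the threshold.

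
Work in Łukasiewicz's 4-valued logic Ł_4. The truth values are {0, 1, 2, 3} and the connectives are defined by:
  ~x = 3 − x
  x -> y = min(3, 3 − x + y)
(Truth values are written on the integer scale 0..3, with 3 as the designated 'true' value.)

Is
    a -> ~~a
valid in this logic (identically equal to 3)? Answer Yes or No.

Yes

a = 0 ↦ 3
a = 1 ↦ 3
a = 2 ↦ 3
a = 3 ↦ 3
Every assignment gives a value ≥ 3.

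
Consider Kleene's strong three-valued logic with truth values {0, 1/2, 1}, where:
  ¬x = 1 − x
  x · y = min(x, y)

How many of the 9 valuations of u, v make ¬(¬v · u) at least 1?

u = 0, v = 0 ↦ 1  ≥
u = 0, v = 1/2 ↦ 1  ≥
u = 0, v = 1 ↦ 1  ≥
u = 1/2, v = 0 ↦ 1/2  <
u = 1/2, v = 1/2 ↦ 1/2  <
u = 1/2, v = 1 ↦ 1  ≥
u = 1, v = 0 ↦ 0  <
u = 1, v = 1/2 ↦ 1/2  <
u = 1, v = 1 ↦ 1  ≥
So 5 of the 9 assignments meet the threshold.

5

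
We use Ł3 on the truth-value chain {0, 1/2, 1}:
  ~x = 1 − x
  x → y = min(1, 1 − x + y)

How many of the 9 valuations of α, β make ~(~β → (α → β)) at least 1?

1

α = 0, β = 0 ↦ 0  <
α = 0, β = 1/2 ↦ 0  <
α = 0, β = 1 ↦ 0  <
α = 1/2, β = 0 ↦ 1/2  <
α = 1/2, β = 1/2 ↦ 0  <
α = 1/2, β = 1 ↦ 0  <
α = 1, β = 0 ↦ 1  ≥
α = 1, β = 1/2 ↦ 0  <
α = 1, β = 1 ↦ 0  <
So 1 of the 9 assignments meets the threshold.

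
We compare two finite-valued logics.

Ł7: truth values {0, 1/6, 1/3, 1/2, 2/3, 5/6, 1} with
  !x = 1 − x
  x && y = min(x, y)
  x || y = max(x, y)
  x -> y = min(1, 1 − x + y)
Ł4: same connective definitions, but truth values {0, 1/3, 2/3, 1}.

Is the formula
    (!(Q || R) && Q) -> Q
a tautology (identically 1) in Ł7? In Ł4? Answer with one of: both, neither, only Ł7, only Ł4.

In Ł7: every assignment gives 1 — tautology.
In Ł4: every assignment gives 1 — tautology.

both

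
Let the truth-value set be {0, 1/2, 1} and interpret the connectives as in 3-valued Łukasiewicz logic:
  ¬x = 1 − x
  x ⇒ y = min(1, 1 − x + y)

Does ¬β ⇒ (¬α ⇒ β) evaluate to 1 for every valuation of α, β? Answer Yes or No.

Counterexample: take α = 0, β = 0.
¬β = ¬0 = 1
¬α = ¬0 = 1
¬α ⇒ β = 1 ⇒ 0 = 0
¬β ⇒ (¬α ⇒ β) = 1 ⇒ 0 = 0
This gives 0 ≠ 1.

No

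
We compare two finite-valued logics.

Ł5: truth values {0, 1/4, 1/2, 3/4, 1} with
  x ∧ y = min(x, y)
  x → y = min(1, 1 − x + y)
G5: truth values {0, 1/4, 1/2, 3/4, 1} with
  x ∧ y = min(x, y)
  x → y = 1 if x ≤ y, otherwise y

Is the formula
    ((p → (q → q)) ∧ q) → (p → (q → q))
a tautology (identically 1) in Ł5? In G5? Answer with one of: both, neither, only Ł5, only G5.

both

In Ł5: every assignment gives 1 — tautology.
In G5: every assignment gives 1 — tautology.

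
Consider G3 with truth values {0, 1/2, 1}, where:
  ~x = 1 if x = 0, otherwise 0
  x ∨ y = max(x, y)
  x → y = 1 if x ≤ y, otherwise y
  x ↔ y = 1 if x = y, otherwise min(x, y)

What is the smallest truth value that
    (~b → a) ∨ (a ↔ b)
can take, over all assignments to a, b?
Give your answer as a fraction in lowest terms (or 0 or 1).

Take a = 1/2, b = 0:
~b = ~0 = 1
~b → a = 1 → 1/2 = 1/2
a ↔ b = 1/2 ↔ 0 = 0
(~b → a) ∨ (a ↔ b) = 1/2 ∨ 0 = 1/2
No assignment yields a value below 1/2, so this is the minimum.

1/2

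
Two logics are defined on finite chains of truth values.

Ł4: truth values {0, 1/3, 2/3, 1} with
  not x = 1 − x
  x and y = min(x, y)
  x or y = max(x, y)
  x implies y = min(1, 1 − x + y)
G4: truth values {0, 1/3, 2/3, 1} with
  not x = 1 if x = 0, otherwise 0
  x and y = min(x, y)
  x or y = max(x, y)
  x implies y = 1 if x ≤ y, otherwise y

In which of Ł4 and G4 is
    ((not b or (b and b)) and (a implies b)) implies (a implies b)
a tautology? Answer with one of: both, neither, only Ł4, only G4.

both

In Ł4: every assignment gives 1 — tautology.
In G4: every assignment gives 1 — tautology.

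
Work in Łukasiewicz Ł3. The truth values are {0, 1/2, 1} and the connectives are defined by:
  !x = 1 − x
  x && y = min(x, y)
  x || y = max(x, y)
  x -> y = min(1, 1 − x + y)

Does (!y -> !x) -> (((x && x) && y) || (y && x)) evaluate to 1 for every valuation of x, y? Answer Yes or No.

No

Counterexample: take x = 0, y = 0.
!y = !0 = 1
!x = !0 = 1
!y -> !x = 1 -> 1 = 1
x && x = 0 && 0 = 0
(x && x) && y = 0 && 0 = 0
y && x = 0 && 0 = 0
((x && x) && y) || (y && x) = 0 || 0 = 0
(!y -> !x) -> (((x && x) && y) || (y && x)) = 1 -> 0 = 0
This gives 0 ≠ 1.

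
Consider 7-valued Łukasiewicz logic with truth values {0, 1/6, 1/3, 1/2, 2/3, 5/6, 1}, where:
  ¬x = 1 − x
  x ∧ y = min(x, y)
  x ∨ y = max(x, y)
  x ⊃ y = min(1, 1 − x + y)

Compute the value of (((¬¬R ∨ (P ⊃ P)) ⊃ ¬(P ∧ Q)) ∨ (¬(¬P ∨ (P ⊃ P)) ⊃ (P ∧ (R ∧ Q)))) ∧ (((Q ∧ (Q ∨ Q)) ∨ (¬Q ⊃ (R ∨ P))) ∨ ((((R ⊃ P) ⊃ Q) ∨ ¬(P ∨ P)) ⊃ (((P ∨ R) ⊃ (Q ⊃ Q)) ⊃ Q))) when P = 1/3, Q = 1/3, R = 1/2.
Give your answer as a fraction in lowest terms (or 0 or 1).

5/6

¬R = ¬1/2 = 1/2
¬¬R = ¬1/2 = 1/2
P ⊃ P = 1/3 ⊃ 1/3 = 1
¬¬R ∨ (P ⊃ P) = 1/2 ∨ 1 = 1
P ∧ Q = 1/3 ∧ 1/3 = 1/3
¬(P ∧ Q) = ¬1/3 = 2/3
(¬¬R ∨ (P ⊃ P)) ⊃ ¬(P ∧ Q) = 1 ⊃ 2/3 = 2/3
¬P = ¬1/3 = 2/3
P ⊃ P = 1/3 ⊃ 1/3 = 1
¬P ∨ (P ⊃ P) = 2/3 ∨ 1 = 1
¬(¬P ∨ (P ⊃ P)) = ¬1 = 0
R ∧ Q = 1/2 ∧ 1/3 = 1/3
P ∧ (R ∧ Q) = 1/3 ∧ 1/3 = 1/3
¬(¬P ∨ (P ⊃ P)) ⊃ (P ∧ (R ∧ Q)) = 0 ⊃ 1/3 = 1
((¬¬R ∨ (P ⊃ P)) ⊃ ¬(P ∧ Q)) ∨ (¬(¬P ∨ (P ⊃ P)) ⊃ (P ∧ (R ∧ Q))) = 2/3 ∨ 1 = 1
Q ∨ Q = 1/3 ∨ 1/3 = 1/3
Q ∧ (Q ∨ Q) = 1/3 ∧ 1/3 = 1/3
¬Q = ¬1/3 = 2/3
R ∨ P = 1/2 ∨ 1/3 = 1/2
¬Q ⊃ (R ∨ P) = 2/3 ⊃ 1/2 = 5/6
(Q ∧ (Q ∨ Q)) ∨ (¬Q ⊃ (R ∨ P)) = 1/3 ∨ 5/6 = 5/6
R ⊃ P = 1/2 ⊃ 1/3 = 5/6
(R ⊃ P) ⊃ Q = 5/6 ⊃ 1/3 = 1/2
P ∨ P = 1/3 ∨ 1/3 = 1/3
¬(P ∨ P) = ¬1/3 = 2/3
((R ⊃ P) ⊃ Q) ∨ ¬(P ∨ P) = 1/2 ∨ 2/3 = 2/3
P ∨ R = 1/3 ∨ 1/2 = 1/2
Q ⊃ Q = 1/3 ⊃ 1/3 = 1
(P ∨ R) ⊃ (Q ⊃ Q) = 1/2 ⊃ 1 = 1
((P ∨ R) ⊃ (Q ⊃ Q)) ⊃ Q = 1 ⊃ 1/3 = 1/3
(((R ⊃ P) ⊃ Q) ∨ ¬(P ∨ P)) ⊃ (((P ∨ R) ⊃ (Q ⊃ Q)) ⊃ Q) = 2/3 ⊃ 1/3 = 2/3
((Q ∧ (Q ∨ Q)) ∨ (¬Q ⊃ (R ∨ P))) ∨ ((((R ⊃ P) ⊃ Q) ∨ ¬(P ∨ P)) ⊃ (((P ∨ R) ⊃ (Q ⊃ Q)) ⊃ Q)) = 5/6 ∨ 2/3 = 5/6
(((¬¬R ∨ (P ⊃ P)) ⊃ ¬(P ∧ Q)) ∨ (¬(¬P ∨ (P ⊃ P)) ⊃ (P ∧ (R ∧ Q)))) ∧ (((Q ∧ (Q ∨ Q)) ∨ (¬Q ⊃ (R ∨ P))) ∨ ((((R ⊃ P) ⊃ Q) ∨ ¬(P ∨ P)) ⊃ (((P ∨ R) ⊃ (Q ⊃ Q)) ⊃ Q))) = 1 ∧ 5/6 = 5/6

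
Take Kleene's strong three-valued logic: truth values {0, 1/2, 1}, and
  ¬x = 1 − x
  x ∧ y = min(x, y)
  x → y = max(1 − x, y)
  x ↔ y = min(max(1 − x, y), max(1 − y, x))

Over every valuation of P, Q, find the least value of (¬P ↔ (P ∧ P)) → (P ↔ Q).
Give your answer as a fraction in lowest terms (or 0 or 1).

Take P = 1/2, Q = 0:
¬P = ¬1/2 = 1/2
P ∧ P = 1/2 ∧ 1/2 = 1/2
¬P ↔ (P ∧ P) = 1/2 ↔ 1/2 = 1/2
P ↔ Q = 1/2 ↔ 0 = 1/2
(¬P ↔ (P ∧ P)) → (P ↔ Q) = 1/2 → 1/2 = 1/2
No assignment yields a value below 1/2, so this is the minimum.

1/2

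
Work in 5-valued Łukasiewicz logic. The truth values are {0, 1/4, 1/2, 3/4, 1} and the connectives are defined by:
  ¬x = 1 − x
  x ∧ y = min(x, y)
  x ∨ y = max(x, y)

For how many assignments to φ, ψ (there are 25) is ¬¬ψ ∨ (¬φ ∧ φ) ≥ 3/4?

value 1: 5 assignments (counts)
value 3/4: 5 assignments (counts)
value 1/2: 7 assignments
value 1/4: 6 assignments
value 0: 2 assignments
So 10 of the 25 assignments meet the threshold.

10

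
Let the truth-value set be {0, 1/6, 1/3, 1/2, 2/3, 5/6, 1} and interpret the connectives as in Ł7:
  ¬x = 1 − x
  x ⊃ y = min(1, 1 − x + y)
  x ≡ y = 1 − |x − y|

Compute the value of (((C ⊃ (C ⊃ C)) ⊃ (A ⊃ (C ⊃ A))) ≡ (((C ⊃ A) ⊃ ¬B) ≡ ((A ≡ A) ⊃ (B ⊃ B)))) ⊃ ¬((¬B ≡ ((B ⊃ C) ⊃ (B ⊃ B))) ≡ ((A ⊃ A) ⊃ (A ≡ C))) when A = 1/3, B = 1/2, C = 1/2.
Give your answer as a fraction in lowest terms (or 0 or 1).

C ⊃ C = 1/2 ⊃ 1/2 = 1
C ⊃ (C ⊃ C) = 1/2 ⊃ 1 = 1
C ⊃ A = 1/2 ⊃ 1/3 = 5/6
A ⊃ (C ⊃ A) = 1/3 ⊃ 5/6 = 1
(C ⊃ (C ⊃ C)) ⊃ (A ⊃ (C ⊃ A)) = 1 ⊃ 1 = 1
C ⊃ A = 1/2 ⊃ 1/3 = 5/6
¬B = ¬1/2 = 1/2
(C ⊃ A) ⊃ ¬B = 5/6 ⊃ 1/2 = 2/3
A ≡ A = 1/3 ≡ 1/3 = 1
B ⊃ B = 1/2 ⊃ 1/2 = 1
(A ≡ A) ⊃ (B ⊃ B) = 1 ⊃ 1 = 1
((C ⊃ A) ⊃ ¬B) ≡ ((A ≡ A) ⊃ (B ⊃ B)) = 2/3 ≡ 1 = 2/3
((C ⊃ (C ⊃ C)) ⊃ (A ⊃ (C ⊃ A))) ≡ (((C ⊃ A) ⊃ ¬B) ≡ ((A ≡ A) ⊃ (B ⊃ B))) = 1 ≡ 2/3 = 2/3
¬B = ¬1/2 = 1/2
B ⊃ C = 1/2 ⊃ 1/2 = 1
B ⊃ B = 1/2 ⊃ 1/2 = 1
(B ⊃ C) ⊃ (B ⊃ B) = 1 ⊃ 1 = 1
¬B ≡ ((B ⊃ C) ⊃ (B ⊃ B)) = 1/2 ≡ 1 = 1/2
A ⊃ A = 1/3 ⊃ 1/3 = 1
A ≡ C = 1/3 ≡ 1/2 = 5/6
(A ⊃ A) ⊃ (A ≡ C) = 1 ⊃ 5/6 = 5/6
(¬B ≡ ((B ⊃ C) ⊃ (B ⊃ B))) ≡ ((A ⊃ A) ⊃ (A ≡ C)) = 1/2 ≡ 5/6 = 2/3
¬((¬B ≡ ((B ⊃ C) ⊃ (B ⊃ B))) ≡ ((A ⊃ A) ⊃ (A ≡ C))) = ¬2/3 = 1/3
(((C ⊃ (C ⊃ C)) ⊃ (A ⊃ (C ⊃ A))) ≡ (((C ⊃ A) ⊃ ¬B) ≡ ((A ≡ A) ⊃ (B ⊃ B)))) ⊃ ¬((¬B ≡ ((B ⊃ C) ⊃ (B ⊃ B))) ≡ ((A ⊃ A) ⊃ (A ≡ C))) = 2/3 ⊃ 1/3 = 2/3

2/3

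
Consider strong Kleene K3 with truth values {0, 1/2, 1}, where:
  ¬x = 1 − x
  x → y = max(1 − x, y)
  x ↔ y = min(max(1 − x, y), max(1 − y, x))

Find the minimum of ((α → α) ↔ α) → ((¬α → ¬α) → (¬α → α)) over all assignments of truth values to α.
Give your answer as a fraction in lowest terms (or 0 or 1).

Take α = 1/2:
α → α = 1/2 → 1/2 = 1/2
(α → α) ↔ α = 1/2 ↔ 1/2 = 1/2
¬α = ¬1/2 = 1/2
¬α = ¬1/2 = 1/2
¬α → ¬α = 1/2 → 1/2 = 1/2
¬α = ¬1/2 = 1/2
¬α → α = 1/2 → 1/2 = 1/2
(¬α → ¬α) → (¬α → α) = 1/2 → 1/2 = 1/2
((α → α) ↔ α) → ((¬α → ¬α) → (¬α → α)) = 1/2 → 1/2 = 1/2
No assignment yields a value below 1/2, so this is the minimum.

1/2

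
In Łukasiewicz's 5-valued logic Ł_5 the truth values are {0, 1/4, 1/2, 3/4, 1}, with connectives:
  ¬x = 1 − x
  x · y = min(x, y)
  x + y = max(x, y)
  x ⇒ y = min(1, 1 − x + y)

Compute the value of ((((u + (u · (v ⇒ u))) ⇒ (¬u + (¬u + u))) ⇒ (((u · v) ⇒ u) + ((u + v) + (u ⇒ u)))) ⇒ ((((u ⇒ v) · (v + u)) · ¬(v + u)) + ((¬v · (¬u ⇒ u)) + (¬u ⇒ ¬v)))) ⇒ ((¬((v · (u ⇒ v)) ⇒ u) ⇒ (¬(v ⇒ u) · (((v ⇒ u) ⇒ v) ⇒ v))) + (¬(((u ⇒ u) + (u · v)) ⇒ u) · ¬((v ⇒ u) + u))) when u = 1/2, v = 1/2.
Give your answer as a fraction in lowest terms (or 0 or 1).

v ⇒ u = 1/2 ⇒ 1/2 = 1
u · (v ⇒ u) = 1/2 · 1 = 1/2
u + (u · (v ⇒ u)) = 1/2 + 1/2 = 1/2
¬u = ¬1/2 = 1/2
¬u = ¬1/2 = 1/2
¬u + u = 1/2 + 1/2 = 1/2
¬u + (¬u + u) = 1/2 + 1/2 = 1/2
(u + (u · (v ⇒ u))) ⇒ (¬u + (¬u + u)) = 1/2 ⇒ 1/2 = 1
u · v = 1/2 · 1/2 = 1/2
(u · v) ⇒ u = 1/2 ⇒ 1/2 = 1
u + v = 1/2 + 1/2 = 1/2
u ⇒ u = 1/2 ⇒ 1/2 = 1
(u + v) + (u ⇒ u) = 1/2 + 1 = 1
((u · v) ⇒ u) + ((u + v) + (u ⇒ u)) = 1 + 1 = 1
((u + (u · (v ⇒ u))) ⇒ (¬u + (¬u + u))) ⇒ (((u · v) ⇒ u) + ((u + v) + (u ⇒ u))) = 1 ⇒ 1 = 1
u ⇒ v = 1/2 ⇒ 1/2 = 1
v + u = 1/2 + 1/2 = 1/2
(u ⇒ v) · (v + u) = 1 · 1/2 = 1/2
v + u = 1/2 + 1/2 = 1/2
¬(v + u) = ¬1/2 = 1/2
((u ⇒ v) · (v + u)) · ¬(v + u) = 1/2 · 1/2 = 1/2
¬v = ¬1/2 = 1/2
¬u = ¬1/2 = 1/2
¬u ⇒ u = 1/2 ⇒ 1/2 = 1
¬v · (¬u ⇒ u) = 1/2 · 1 = 1/2
¬u = ¬1/2 = 1/2
¬v = ¬1/2 = 1/2
¬u ⇒ ¬v = 1/2 ⇒ 1/2 = 1
(¬v · (¬u ⇒ u)) + (¬u ⇒ ¬v) = 1/2 + 1 = 1
(((u ⇒ v) · (v + u)) · ¬(v + u)) + ((¬v · (¬u ⇒ u)) + (¬u ⇒ ¬v)) = 1/2 + 1 = 1
(((u + (u · (v ⇒ u))) ⇒ (¬u + (¬u + u))) ⇒ (((u · v) ⇒ u) + ((u + v) + (u ⇒ u)))) ⇒ ((((u ⇒ v) · (v + u)) · ¬(v + u)) + ((¬v · (¬u ⇒ u)) + (¬u ⇒ ¬v))) = 1 ⇒ 1 = 1
u ⇒ v = 1/2 ⇒ 1/2 = 1
v · (u ⇒ v) = 1/2 · 1 = 1/2
(v · (u ⇒ v)) ⇒ u = 1/2 ⇒ 1/2 = 1
¬((v · (u ⇒ v)) ⇒ u) = ¬1 = 0
v ⇒ u = 1/2 ⇒ 1/2 = 1
¬(v ⇒ u) = ¬1 = 0
v ⇒ u = 1/2 ⇒ 1/2 = 1
(v ⇒ u) ⇒ v = 1 ⇒ 1/2 = 1/2
((v ⇒ u) ⇒ v) ⇒ v = 1/2 ⇒ 1/2 = 1
¬(v ⇒ u) · (((v ⇒ u) ⇒ v) ⇒ v) = 0 · 1 = 0
¬((v · (u ⇒ v)) ⇒ u) ⇒ (¬(v ⇒ u) · (((v ⇒ u) ⇒ v) ⇒ v)) = 0 ⇒ 0 = 1
u ⇒ u = 1/2 ⇒ 1/2 = 1
u · v = 1/2 · 1/2 = 1/2
(u ⇒ u) + (u · v) = 1 + 1/2 = 1
((u ⇒ u) + (u · v)) ⇒ u = 1 ⇒ 1/2 = 1/2
¬(((u ⇒ u) + (u · v)) ⇒ u) = ¬1/2 = 1/2
v ⇒ u = 1/2 ⇒ 1/2 = 1
(v ⇒ u) + u = 1 + 1/2 = 1
¬((v ⇒ u) + u) = ¬1 = 0
¬(((u ⇒ u) + (u · v)) ⇒ u) · ¬((v ⇒ u) + u) = 1/2 · 0 = 0
(¬((v · (u ⇒ v)) ⇒ u) ⇒ (¬(v ⇒ u) · (((v ⇒ u) ⇒ v) ⇒ v))) + (¬(((u ⇒ u) + (u · v)) ⇒ u) · ¬((v ⇒ u) + u)) = 1 + 0 = 1
((((u + (u · (v ⇒ u))) ⇒ (¬u + (¬u + u))) ⇒ (((u · v) ⇒ u) + ((u + v) + (u ⇒ u)))) ⇒ ((((u ⇒ v) · (v + u)) · ¬(v + u)) + ((¬v · (¬u ⇒ u)) + (¬u ⇒ ¬v)))) ⇒ ((¬((v · (u ⇒ v)) ⇒ u) ⇒ (¬(v ⇒ u) · (((v ⇒ u) ⇒ v) ⇒ v))) + (¬(((u ⇒ u) + (u · v)) ⇒ u) · ¬((v ⇒ u) + u))) = 1 ⇒ 1 = 1

1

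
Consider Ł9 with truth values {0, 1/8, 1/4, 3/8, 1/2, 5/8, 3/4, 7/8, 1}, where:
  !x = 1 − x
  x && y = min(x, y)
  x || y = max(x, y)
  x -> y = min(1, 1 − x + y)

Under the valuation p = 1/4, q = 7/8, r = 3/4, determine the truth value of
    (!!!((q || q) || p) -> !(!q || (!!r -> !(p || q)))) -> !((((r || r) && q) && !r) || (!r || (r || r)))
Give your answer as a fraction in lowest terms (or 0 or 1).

q || q = 7/8 || 7/8 = 7/8
(q || q) || p = 7/8 || 1/4 = 7/8
!((q || q) || p) = !7/8 = 1/8
!!((q || q) || p) = !1/8 = 7/8
!!!((q || q) || p) = !7/8 = 1/8
!q = !7/8 = 1/8
!r = !3/4 = 1/4
!!r = !1/4 = 3/4
p || q = 1/4 || 7/8 = 7/8
!(p || q) = !7/8 = 1/8
!!r -> !(p || q) = 3/4 -> 1/8 = 3/8
!q || (!!r -> !(p || q)) = 1/8 || 3/8 = 3/8
!(!q || (!!r -> !(p || q))) = !3/8 = 5/8
!!!((q || q) || p) -> !(!q || (!!r -> !(p || q))) = 1/8 -> 5/8 = 1
r || r = 3/4 || 3/4 = 3/4
(r || r) && q = 3/4 && 7/8 = 3/4
!r = !3/4 = 1/4
((r || r) && q) && !r = 3/4 && 1/4 = 1/4
!r = !3/4 = 1/4
r || r = 3/4 || 3/4 = 3/4
!r || (r || r) = 1/4 || 3/4 = 3/4
(((r || r) && q) && !r) || (!r || (r || r)) = 1/4 || 3/4 = 3/4
!((((r || r) && q) && !r) || (!r || (r || r))) = !3/4 = 1/4
(!!!((q || q) || p) -> !(!q || (!!r -> !(p || q)))) -> !((((r || r) && q) && !r) || (!r || (r || r))) = 1 -> 1/4 = 1/4

1/4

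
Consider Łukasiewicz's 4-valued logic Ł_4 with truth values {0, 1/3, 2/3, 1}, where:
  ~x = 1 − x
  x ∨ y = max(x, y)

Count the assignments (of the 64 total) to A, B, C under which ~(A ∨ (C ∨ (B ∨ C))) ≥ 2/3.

8

value 1: 1 assignment (counts)
value 2/3: 7 assignments (counts)
value 1/3: 19 assignments
value 0: 37 assignments
So 8 of the 64 assignments meet the threshold.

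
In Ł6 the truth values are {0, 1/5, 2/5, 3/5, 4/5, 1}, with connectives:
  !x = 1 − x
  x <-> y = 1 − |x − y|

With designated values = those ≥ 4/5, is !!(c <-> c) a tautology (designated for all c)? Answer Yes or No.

Yes

c = 0 ↦ 1
c = 1/5 ↦ 1
c = 2/5 ↦ 1
c = 3/5 ↦ 1
c = 4/5 ↦ 1
c = 1 ↦ 1
Every assignment gives a value ≥ 4/5.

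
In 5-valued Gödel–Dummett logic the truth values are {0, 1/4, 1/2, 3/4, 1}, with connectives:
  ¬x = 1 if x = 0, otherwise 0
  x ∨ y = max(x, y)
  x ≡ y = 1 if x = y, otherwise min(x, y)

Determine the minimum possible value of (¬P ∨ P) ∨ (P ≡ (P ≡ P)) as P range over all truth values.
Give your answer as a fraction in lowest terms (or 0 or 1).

1/4

Take P = 1/4:
¬P = ¬1/4 = 0
¬P ∨ P = 0 ∨ 1/4 = 1/4
P ≡ P = 1/4 ≡ 1/4 = 1
P ≡ (P ≡ P) = 1/4 ≡ 1 = 1/4
(¬P ∨ P) ∨ (P ≡ (P ≡ P)) = 1/4 ∨ 1/4 = 1/4
No assignment yields a value below 1/4, so this is the minimum.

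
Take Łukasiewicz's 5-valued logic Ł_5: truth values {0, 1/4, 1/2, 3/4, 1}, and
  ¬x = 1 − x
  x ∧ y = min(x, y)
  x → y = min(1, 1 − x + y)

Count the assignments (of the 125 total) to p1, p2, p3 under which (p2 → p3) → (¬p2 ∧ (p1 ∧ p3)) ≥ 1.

value 1: 6 assignments (counts)
value 3/4: 21 assignments
value 1/2: 38 assignments
value 1/4: 37 assignments
value 0: 23 assignments
So 6 of the 125 assignments meet the threshold.

6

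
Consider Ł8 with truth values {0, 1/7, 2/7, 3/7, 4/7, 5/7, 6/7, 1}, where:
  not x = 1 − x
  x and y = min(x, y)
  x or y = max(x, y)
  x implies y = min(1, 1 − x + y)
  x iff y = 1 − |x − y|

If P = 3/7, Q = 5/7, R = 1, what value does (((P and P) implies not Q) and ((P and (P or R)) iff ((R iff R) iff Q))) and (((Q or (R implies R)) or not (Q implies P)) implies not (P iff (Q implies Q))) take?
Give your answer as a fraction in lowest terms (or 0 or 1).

P and P = 3/7 and 3/7 = 3/7
not Q = not 5/7 = 2/7
(P and P) implies not Q = 3/7 implies 2/7 = 6/7
P or R = 3/7 or 1 = 1
P and (P or R) = 3/7 and 1 = 3/7
R iff R = 1 iff 1 = 1
(R iff R) iff Q = 1 iff 5/7 = 5/7
(P and (P or R)) iff ((R iff R) iff Q) = 3/7 iff 5/7 = 5/7
((P and P) implies not Q) and ((P and (P or R)) iff ((R iff R) iff Q)) = 6/7 and 5/7 = 5/7
R implies R = 1 implies 1 = 1
Q or (R implies R) = 5/7 or 1 = 1
Q implies P = 5/7 implies 3/7 = 5/7
not (Q implies P) = not 5/7 = 2/7
(Q or (R implies R)) or not (Q implies P) = 1 or 2/7 = 1
Q implies Q = 5/7 implies 5/7 = 1
P iff (Q implies Q) = 3/7 iff 1 = 3/7
not (P iff (Q implies Q)) = not 3/7 = 4/7
((Q or (R implies R)) or not (Q implies P)) implies not (P iff (Q implies Q)) = 1 implies 4/7 = 4/7
(((P and P) implies not Q) and ((P and (P or R)) iff ((R iff R) iff Q))) and (((Q or (R implies R)) or not (Q implies P)) implies not (P iff (Q implies Q))) = 5/7 and 4/7 = 4/7

4/7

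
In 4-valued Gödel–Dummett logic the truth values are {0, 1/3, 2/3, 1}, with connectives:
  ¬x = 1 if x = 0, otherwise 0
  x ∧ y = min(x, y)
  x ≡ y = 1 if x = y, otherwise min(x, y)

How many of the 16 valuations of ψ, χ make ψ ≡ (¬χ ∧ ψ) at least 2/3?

7

ψ = 0, χ = 0 ↦ 1  ≥
ψ = 0, χ = 1/3 ↦ 1  ≥
ψ = 0, χ = 2/3 ↦ 1  ≥
ψ = 0, χ = 1 ↦ 1  ≥
ψ = 1/3, χ = 0 ↦ 1  ≥
ψ = 1/3, χ = 1/3 ↦ 0  <
ψ = 1/3, χ = 2/3 ↦ 0  <
ψ = 1/3, χ = 1 ↦ 0  <
ψ = 2/3, χ = 0 ↦ 1  ≥
ψ = 2/3, χ = 1/3 ↦ 0  <
ψ = 2/3, χ = 2/3 ↦ 0  <
ψ = 2/3, χ = 1 ↦ 0  <
ψ = 1, χ = 0 ↦ 1  ≥
ψ = 1, χ = 1/3 ↦ 0  <
ψ = 1, χ = 2/3 ↦ 0  <
ψ = 1, χ = 1 ↦ 0  <
So 7 of the 16 assignments meet the threshold.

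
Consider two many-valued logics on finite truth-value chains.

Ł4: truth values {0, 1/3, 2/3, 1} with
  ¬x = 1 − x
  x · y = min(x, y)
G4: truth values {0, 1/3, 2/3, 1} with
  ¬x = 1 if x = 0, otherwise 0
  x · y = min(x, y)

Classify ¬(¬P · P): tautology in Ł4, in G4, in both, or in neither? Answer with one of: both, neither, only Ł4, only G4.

only G4

In Ł4: at P = 1/3 the value is 2/3 — not a tautology.
In G4: every assignment gives 1 — tautology.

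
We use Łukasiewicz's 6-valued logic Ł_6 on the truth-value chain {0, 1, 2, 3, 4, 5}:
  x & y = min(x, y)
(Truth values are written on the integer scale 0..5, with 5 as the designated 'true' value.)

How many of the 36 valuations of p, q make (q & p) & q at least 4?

value 5: 1 assignment (counts)
value 4: 3 assignments (counts)
value 3: 5 assignments
value 2: 7 assignments
value 1: 9 assignments
value 0: 11 assignments
So 4 of the 36 assignments meet the threshold.

4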